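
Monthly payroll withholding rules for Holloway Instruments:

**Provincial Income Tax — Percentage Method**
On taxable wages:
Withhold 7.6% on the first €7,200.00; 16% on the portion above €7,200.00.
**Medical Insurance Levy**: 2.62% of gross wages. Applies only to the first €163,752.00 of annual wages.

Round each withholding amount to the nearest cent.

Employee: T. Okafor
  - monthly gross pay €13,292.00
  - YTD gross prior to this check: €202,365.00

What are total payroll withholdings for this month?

Provincial Income Tax: taxable = €13,292.00
  €547.20 + 16% × (€13,292.00 − €7,200.00) = €547.20 + 16% × €6,092.00 = €1,521.92
Medical Insurance Levy: YTD €202,365.00 ≥ cap €163,752.00 → €0.00
Total: €1,521.92 + €0.00 = €1,521.92

€1,521.92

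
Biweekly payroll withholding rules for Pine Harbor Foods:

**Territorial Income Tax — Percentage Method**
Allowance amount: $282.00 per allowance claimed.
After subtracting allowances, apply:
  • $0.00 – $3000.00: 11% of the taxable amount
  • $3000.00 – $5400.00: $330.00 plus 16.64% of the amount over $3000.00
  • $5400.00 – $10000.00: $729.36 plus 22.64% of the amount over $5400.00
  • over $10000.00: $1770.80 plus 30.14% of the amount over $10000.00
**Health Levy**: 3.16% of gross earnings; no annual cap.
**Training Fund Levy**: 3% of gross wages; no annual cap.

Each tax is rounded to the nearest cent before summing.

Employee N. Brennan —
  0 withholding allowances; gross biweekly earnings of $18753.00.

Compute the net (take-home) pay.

Territorial Income Tax: taxable = $18753.00
  $1770.80 + 30.14% × ($18753.00 − $10000.00) = $1770.80 + 30.14% × $8753.00 = $4408.95
Health Levy: 3.16% × $18753.00 = $592.59
Training Fund Levy: 3% × $18753.00 = $562.59
Total withheld: $4408.95 + $592.59 + $562.59 = $5564.13
Net pay: $18753.00 − $5564.13 = $13188.87

$13188.87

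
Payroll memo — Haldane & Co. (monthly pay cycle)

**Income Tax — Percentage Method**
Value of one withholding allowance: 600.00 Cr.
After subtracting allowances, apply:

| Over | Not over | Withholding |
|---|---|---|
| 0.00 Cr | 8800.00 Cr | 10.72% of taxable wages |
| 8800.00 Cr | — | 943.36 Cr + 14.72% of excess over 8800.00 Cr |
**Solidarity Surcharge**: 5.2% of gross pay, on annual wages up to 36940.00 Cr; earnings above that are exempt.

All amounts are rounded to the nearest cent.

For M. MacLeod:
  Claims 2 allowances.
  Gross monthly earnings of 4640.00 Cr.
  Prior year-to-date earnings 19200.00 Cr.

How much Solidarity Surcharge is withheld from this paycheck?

241.28 Cr

Solidarity Surcharge: 5.2% × 4640.00 Cr = 241.28 Cr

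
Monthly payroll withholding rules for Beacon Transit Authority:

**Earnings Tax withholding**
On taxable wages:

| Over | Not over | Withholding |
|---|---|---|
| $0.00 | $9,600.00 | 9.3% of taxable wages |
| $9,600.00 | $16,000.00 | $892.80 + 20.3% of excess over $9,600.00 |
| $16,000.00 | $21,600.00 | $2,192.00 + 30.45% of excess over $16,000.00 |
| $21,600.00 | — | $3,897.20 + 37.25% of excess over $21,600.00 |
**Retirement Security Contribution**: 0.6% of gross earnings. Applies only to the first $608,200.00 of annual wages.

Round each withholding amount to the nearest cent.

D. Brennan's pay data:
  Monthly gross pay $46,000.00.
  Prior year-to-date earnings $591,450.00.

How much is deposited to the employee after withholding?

Earnings Tax: taxable = $46,000.00
  $3,897.20 + 37.25% × ($46,000.00 − $21,600.00) = $3,897.20 + 37.25% × $24,400.00 = $12,986.20
Retirement Security Contribution: cap $608,200.00 − YTD $591,450.00 = $16,750.00 subject; 0.6% × $16,750.00 = $100.50
Total withheld: $12,986.20 + $100.50 = $13,086.70
Net pay: $46,000.00 − $13,086.70 = $32,913.30

$32,913.30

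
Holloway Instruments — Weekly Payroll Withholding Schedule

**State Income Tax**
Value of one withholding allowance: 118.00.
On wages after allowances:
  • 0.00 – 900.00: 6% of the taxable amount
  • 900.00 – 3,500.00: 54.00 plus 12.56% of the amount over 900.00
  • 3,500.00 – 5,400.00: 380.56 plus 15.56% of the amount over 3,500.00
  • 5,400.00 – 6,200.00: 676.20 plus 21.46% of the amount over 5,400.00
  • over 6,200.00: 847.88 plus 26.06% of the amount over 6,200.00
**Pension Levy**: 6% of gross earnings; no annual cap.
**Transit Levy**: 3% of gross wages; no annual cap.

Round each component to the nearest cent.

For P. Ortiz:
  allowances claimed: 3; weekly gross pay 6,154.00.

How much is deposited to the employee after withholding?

State Income Tax: taxable = 6,154.00 − 3×118.00 = 5,800.00
  676.20 + 21.46% × (5,800.00 − 5,400.00) = 676.20 + 21.46% × 400.00 = 762.04
Pension Levy: 6% × 6,154.00 = 369.24
Transit Levy: 3% × 6,154.00 = 184.62
Total withheld: 762.04 + 369.24 + 184.62 = 1,315.90
Net pay: 6,154.00 − 1,315.90 = 4,838.10

4,838.10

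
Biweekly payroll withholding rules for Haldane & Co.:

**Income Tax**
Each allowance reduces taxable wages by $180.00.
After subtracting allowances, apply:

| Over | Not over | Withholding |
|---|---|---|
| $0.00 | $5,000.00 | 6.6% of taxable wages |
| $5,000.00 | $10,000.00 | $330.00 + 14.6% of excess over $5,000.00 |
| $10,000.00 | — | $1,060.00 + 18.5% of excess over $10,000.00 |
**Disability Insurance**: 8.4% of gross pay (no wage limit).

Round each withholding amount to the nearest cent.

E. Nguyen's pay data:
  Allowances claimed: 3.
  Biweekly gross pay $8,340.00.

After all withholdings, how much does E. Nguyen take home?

Income Tax: taxable = $8,340.00 − 3×$180.00 = $7,800.00
  $330.00 + 14.6% × ($7,800.00 − $5,000.00) = $330.00 + 14.6% × $2,800.00 = $738.80
Disability Insurance: 8.4% × $8,340.00 = $700.56
Total withheld: $738.80 + $700.56 = $1,439.36
Net pay: $8,340.00 − $1,439.36 = $6,900.64

$6,900.64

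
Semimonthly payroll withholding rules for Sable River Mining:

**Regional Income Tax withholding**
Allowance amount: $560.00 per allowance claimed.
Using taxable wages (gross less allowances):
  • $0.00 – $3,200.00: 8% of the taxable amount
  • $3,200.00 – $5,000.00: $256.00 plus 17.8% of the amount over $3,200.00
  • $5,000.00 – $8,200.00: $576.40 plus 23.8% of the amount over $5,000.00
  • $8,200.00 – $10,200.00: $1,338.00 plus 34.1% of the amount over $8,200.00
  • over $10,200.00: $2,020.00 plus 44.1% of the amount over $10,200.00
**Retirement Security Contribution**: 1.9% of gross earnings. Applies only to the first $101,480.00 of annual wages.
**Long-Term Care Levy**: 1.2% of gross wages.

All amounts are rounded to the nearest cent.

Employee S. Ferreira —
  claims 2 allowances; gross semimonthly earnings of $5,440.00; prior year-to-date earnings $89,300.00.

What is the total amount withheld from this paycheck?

Regional Income Tax: taxable = $5,440.00 − 2×$560.00 = $4,320.00
  $256.00 + 17.8% × ($4,320.00 − $3,200.00) = $256.00 + 17.8% × $1,120.00 = $455.36
Retirement Security Contribution: 1.9% × $5,440.00 = $103.36
Long-Term Care Levy: 1.2% × $5,440.00 = $65.28
Total: $455.36 + $103.36 + $65.28 = $624.00

$624.00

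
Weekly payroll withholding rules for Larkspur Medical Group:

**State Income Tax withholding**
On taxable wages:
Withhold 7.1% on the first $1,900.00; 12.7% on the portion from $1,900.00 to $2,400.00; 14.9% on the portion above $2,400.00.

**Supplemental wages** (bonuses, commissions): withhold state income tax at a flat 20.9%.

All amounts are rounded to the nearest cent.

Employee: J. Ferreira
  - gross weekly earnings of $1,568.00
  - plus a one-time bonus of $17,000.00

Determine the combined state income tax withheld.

State Income Tax: taxable = $1,568.00
  7.1% × $1,568.00 = $111.33
Supplemental (20.9% flat on bonus): 20.9% × $17,000.00 = $3,553.00
Total state income tax: $111.33 + $3,553.00 = $3,664.33

$3,664.33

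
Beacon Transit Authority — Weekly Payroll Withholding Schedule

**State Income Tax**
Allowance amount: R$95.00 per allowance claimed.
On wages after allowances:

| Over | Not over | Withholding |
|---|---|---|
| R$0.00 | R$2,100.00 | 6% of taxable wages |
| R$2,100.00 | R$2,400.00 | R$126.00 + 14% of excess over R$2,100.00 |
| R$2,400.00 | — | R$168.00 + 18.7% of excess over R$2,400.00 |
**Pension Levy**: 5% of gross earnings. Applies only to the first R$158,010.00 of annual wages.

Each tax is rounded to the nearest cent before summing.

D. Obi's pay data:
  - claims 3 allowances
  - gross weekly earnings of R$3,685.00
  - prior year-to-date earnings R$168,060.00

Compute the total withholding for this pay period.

R$355.00

State Income Tax: taxable = R$3,685.00 − 3×R$95.00 = R$3,400.00
  R$168.00 + 18.7% × (R$3,400.00 − R$2,400.00) = R$168.00 + 18.7% × R$1,000.00 = R$355.00
Pension Levy: YTD R$168,060.00 ≥ cap R$158,010.00 → R$0.00
Total: R$355.00 + R$0.00 = R$355.00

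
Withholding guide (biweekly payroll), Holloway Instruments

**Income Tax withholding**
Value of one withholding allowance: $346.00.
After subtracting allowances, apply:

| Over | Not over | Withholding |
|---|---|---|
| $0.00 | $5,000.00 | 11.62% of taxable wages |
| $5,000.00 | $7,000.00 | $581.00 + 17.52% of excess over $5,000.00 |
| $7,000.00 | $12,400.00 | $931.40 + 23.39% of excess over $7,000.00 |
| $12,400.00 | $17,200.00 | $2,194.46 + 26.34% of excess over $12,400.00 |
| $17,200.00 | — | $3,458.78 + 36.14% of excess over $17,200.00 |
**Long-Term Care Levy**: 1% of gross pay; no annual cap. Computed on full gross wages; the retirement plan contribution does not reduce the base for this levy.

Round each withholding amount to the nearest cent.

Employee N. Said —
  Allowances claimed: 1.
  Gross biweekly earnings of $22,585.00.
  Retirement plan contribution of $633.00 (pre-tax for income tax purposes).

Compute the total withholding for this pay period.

$5,276.96

Income Tax: taxable = $22,585.00 − $633.00 − 1×$346.00 = $21,606.00
  $3,458.78 + 36.14% × ($21,606.00 − $17,200.00) = $3,458.78 + 36.14% × $4,406.00 = $5,051.11
Long-Term Care Levy: 1% × $22,585.00 = $225.85
Total: $5,051.11 + $225.85 = $5,276.96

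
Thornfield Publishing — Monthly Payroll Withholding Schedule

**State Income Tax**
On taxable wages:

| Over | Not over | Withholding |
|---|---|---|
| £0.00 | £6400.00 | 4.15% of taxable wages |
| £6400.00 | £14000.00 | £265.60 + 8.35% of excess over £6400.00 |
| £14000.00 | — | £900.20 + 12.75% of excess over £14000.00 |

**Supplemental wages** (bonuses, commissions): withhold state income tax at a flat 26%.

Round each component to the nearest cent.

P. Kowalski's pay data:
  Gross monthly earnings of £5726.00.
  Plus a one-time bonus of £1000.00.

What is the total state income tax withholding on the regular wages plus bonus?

State Income Tax: taxable = £5726.00
  4.15% × £5726.00 = £237.63
Supplemental (26% flat on bonus): 26% × £1000.00 = £260.00
Total state income tax: £237.63 + £260.00 = £497.63

£497.63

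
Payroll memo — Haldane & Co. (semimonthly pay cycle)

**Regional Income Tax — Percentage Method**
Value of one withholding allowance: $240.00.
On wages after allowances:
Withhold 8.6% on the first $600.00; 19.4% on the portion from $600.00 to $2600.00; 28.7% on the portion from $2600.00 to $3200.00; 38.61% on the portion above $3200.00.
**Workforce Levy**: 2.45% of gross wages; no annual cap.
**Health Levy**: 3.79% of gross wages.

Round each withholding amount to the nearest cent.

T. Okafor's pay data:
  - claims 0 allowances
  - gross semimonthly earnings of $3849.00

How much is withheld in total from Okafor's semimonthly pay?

Regional Income Tax: taxable = $3849.00
  $611.80 + 38.61% × ($3849.00 − $3200.00) = $611.80 + 38.61% × $649.00 = $862.38
Workforce Levy: 2.45% × $3849.00 = $94.30
Health Levy: 3.79% × $3849.00 = $145.88
Total: $862.38 + $94.30 + $145.88 = $1102.56

$1102.56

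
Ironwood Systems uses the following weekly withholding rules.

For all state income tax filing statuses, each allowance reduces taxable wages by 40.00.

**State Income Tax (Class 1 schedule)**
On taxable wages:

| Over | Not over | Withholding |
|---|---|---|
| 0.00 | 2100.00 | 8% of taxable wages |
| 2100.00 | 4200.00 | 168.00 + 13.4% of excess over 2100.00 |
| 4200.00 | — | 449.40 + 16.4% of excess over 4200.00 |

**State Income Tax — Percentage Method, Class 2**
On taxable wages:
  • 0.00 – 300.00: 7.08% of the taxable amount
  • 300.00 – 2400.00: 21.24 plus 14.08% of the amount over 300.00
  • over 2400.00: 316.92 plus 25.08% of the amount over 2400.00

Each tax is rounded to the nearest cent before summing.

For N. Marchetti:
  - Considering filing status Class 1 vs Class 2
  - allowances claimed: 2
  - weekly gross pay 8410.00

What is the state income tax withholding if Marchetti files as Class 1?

State Income Tax (Class 1): taxable = 8410.00 − 2×40.00 = 8330.00
  449.40 + 16.4% × (8330.00 − 4200.00) = 449.40 + 16.4% × 4130.00 = 1126.72

1126.72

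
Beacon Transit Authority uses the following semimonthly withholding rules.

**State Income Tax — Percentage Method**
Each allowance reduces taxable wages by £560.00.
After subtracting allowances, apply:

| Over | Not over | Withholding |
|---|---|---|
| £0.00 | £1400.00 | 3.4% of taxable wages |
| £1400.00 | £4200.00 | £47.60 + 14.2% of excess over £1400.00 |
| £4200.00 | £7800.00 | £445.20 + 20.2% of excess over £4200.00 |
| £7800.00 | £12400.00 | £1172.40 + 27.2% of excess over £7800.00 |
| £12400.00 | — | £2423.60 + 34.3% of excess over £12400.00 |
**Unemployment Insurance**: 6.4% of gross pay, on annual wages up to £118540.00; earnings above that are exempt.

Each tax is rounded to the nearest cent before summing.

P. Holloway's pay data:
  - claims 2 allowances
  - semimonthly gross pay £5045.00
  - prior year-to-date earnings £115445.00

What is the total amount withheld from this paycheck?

State Income Tax: taxable = £5045.00 − 2×£560.00 = £3925.00
  £47.60 + 14.2% × (£3925.00 − £1400.00) = £47.60 + 14.2% × £2525.00 = £406.15
Unemployment Insurance: cap £118540.00 − YTD £115445.00 = £3095.00 subject; 6.4% × £3095.00 = £198.08
Total: £406.15 + £198.08 = £604.23

£604.23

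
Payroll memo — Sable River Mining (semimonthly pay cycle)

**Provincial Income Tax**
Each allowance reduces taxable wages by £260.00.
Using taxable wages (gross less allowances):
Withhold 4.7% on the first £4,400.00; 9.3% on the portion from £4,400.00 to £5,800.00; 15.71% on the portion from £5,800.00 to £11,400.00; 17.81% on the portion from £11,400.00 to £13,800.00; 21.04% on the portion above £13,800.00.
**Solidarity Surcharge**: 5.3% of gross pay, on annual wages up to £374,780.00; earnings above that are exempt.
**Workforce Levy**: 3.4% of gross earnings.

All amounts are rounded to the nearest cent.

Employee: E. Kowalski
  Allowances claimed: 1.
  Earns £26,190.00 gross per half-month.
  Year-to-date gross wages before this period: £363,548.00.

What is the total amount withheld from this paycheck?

£5,682.11

Provincial Income Tax: taxable = £26,190.00 − 1×£260.00 = £25,930.00
  £1,644.20 + 21.04% × (£25,930.00 − £13,800.00) = £1,644.20 + 21.04% × £12,130.00 = £4,196.35
Solidarity Surcharge: cap £374,780.00 − YTD £363,548.00 = £11,232.00 subject; 5.3% × £11,232.00 = £595.30
Workforce Levy: 3.4% × £26,190.00 = £890.46
Total: £4,196.35 + £595.30 + £890.46 = £5,682.11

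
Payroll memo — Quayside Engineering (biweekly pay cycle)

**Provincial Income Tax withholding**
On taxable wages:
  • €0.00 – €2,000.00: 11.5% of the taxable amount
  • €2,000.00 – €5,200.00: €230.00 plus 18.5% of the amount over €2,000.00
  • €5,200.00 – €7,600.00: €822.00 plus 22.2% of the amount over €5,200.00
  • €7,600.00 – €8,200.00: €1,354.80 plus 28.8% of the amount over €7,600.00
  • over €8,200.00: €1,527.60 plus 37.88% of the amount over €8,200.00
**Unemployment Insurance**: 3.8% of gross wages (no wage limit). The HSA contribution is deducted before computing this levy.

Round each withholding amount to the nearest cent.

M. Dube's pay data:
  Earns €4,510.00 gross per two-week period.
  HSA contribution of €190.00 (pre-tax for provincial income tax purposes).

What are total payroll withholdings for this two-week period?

Provincial Income Tax: taxable = €4,510.00 − €190.00 = €4,320.00
  €230.00 + 18.5% × (€4,320.00 − €2,000.00) = €230.00 + 18.5% × €2,320.00 = €659.20
Unemployment Insurance: 3.8% × €4,320.00 = €164.16
Total: €659.20 + €164.16 = €823.36

€823.36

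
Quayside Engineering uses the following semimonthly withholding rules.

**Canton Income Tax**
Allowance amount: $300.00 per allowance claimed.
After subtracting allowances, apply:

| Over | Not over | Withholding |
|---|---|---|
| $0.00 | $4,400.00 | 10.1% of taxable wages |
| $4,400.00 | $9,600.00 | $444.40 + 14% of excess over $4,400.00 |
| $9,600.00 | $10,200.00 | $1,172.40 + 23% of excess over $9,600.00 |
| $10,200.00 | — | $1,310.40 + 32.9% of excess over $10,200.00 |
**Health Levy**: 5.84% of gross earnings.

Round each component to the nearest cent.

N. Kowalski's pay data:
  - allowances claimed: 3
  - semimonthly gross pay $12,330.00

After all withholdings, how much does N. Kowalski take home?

Canton Income Tax: taxable = $12,330.00 − 3×$300.00 = $11,430.00
  $1,310.40 + 32.9% × ($11,430.00 − $10,200.00) = $1,310.40 + 32.9% × $1,230.00 = $1,715.07
Health Levy: 5.84% × $12,330.00 = $720.07
Total withheld: $1,715.07 + $720.07 = $2,435.14
Net pay: $12,330.00 − $2,435.14 = $9,894.86

$9,894.86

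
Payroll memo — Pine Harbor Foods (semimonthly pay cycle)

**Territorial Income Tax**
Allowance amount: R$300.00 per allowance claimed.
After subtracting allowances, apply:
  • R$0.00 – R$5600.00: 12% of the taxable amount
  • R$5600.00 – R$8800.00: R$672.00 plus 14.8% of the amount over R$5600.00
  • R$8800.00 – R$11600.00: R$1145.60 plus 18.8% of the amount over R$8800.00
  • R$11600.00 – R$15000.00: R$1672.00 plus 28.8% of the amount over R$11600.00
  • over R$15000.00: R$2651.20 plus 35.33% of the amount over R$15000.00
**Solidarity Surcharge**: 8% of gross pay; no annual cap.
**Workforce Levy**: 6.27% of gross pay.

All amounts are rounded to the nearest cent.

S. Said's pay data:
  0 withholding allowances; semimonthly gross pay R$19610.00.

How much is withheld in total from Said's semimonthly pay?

R$7078.26

Territorial Income Tax: taxable = R$19610.00
  R$2651.20 + 35.33% × (R$19610.00 − R$15000.00) = R$2651.20 + 35.33% × R$4610.00 = R$4279.91
Solidarity Surcharge: 8% × R$19610.00 = R$1568.80
Workforce Levy: 6.27% × R$19610.00 = R$1229.55
Total: R$4279.91 + R$1568.80 + R$1229.55 = R$7078.26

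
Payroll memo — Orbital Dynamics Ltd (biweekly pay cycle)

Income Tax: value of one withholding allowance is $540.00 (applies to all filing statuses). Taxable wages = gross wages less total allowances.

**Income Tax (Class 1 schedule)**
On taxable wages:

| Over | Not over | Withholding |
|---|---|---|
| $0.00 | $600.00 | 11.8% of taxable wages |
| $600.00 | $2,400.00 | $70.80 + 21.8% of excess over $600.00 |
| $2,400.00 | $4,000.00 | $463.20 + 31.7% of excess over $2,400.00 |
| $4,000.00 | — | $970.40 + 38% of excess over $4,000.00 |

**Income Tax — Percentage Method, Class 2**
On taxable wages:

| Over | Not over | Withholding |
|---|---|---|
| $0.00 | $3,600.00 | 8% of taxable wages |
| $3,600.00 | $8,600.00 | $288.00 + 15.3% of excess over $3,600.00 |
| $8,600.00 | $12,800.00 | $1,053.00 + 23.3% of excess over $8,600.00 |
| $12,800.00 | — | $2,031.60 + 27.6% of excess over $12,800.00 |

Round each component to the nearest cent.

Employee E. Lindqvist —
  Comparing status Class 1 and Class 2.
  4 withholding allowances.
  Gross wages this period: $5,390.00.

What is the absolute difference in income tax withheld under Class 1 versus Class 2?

$467.91

Income Tax (Class 1): taxable = $5,390.00 − 4×$540.00 = $3,230.00
  $463.20 + 31.7% × ($3,230.00 − $2,400.00) = $463.20 + 31.7% × $830.00 = $726.31
Income Tax (Class 2): taxable = $5,390.00 − 4×$540.00 = $3,230.00
  8% × $3,230.00 = $258.40
Difference: |$726.31 − $258.40| = $467.91 (higher under Class 1)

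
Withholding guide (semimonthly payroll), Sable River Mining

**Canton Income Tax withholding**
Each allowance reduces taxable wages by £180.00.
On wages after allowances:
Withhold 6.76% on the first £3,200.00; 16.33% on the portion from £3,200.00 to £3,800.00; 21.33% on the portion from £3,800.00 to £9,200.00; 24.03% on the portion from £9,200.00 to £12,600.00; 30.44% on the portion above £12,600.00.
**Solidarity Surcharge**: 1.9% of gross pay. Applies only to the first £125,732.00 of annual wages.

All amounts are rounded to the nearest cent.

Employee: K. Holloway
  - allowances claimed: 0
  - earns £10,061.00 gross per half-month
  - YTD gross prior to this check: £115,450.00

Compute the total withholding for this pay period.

£1,864.18

Canton Income Tax: taxable = £10,061.00
  £1,466.12 + 24.03% × (£10,061.00 − £9,200.00) = £1,466.12 + 24.03% × £861.00 = £1,673.02
Solidarity Surcharge: 1.9% × £10,061.00 = £191.16
Total: £1,673.02 + £191.16 = £1,864.18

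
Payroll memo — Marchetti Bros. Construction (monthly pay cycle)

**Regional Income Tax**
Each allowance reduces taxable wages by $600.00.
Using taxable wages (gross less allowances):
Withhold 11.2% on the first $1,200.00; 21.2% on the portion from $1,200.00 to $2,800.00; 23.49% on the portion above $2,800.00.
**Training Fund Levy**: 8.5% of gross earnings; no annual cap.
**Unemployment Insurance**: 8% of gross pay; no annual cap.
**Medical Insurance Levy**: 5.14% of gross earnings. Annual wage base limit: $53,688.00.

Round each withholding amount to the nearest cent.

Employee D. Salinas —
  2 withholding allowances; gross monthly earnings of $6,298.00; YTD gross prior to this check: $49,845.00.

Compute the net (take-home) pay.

Regional Income Tax: taxable = $6,298.00 − 2×$600.00 = $5,098.00
  $473.60 + 23.49% × ($5,098.00 − $2,800.00) = $473.60 + 23.49% × $2,298.00 = $1,013.40
Training Fund Levy: 8.5% × $6,298.00 = $535.33
Unemployment Insurance: 8% × $6,298.00 = $503.84
Medical Insurance Levy: cap $53,688.00 − YTD $49,845.00 = $3,843.00 subject; 5.14% × $3,843.00 = $197.53
Total withheld: $1,013.40 + $535.33 + $503.84 + $197.53 = $2,250.10
Net pay: $6,298.00 − $2,250.10 = $4,047.90

$4,047.90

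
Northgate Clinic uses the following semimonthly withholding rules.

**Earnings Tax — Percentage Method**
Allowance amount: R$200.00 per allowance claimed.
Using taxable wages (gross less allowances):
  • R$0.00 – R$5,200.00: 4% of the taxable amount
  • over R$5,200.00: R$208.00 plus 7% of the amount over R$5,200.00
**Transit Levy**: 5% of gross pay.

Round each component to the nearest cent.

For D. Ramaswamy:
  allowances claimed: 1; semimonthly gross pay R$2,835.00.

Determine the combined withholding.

R$247.15

Earnings Tax: taxable = R$2,835.00 − 1×R$200.00 = R$2,635.00
  4% × R$2,635.00 = R$105.40
Transit Levy: 5% × R$2,835.00 = R$141.75
Total: R$105.40 + R$141.75 = R$247.15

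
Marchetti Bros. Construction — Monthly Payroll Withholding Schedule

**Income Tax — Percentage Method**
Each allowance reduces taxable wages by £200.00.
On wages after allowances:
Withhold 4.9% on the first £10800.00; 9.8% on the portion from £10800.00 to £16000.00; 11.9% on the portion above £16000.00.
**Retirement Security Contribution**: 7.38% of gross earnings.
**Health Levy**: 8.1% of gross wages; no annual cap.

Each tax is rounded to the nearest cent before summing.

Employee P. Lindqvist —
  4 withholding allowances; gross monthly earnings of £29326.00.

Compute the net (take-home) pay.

£22256.94

Income Tax: taxable = £29326.00 − 4×£200.00 = £28526.00
  £1038.80 + 11.9% × (£28526.00 − £16000.00) = £1038.80 + 11.9% × £12526.00 = £2529.39
Retirement Security Contribution: 7.38% × £29326.00 = £2164.26
Health Levy: 8.1% × £29326.00 = £2375.41
Total withheld: £2529.39 + £2164.26 + £2375.41 = £7069.06
Net pay: £29326.00 − £7069.06 = £22256.94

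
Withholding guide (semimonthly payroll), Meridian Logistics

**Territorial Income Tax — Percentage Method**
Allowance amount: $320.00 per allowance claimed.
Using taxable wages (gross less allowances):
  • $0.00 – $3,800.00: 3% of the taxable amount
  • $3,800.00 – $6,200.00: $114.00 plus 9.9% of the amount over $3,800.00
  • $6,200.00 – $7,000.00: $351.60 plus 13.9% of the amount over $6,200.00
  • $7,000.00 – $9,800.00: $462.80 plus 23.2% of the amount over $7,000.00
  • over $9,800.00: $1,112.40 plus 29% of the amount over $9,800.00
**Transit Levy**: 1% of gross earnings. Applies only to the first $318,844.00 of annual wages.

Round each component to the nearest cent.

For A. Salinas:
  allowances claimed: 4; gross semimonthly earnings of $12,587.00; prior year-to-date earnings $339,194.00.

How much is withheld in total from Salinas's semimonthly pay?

Territorial Income Tax: taxable = $12,587.00 − 4×$320.00 = $11,307.00
  $1,112.40 + 29% × ($11,307.00 − $9,800.00) = $1,112.40 + 29% × $1,507.00 = $1,549.43
Transit Levy: YTD $339,194.00 ≥ cap $318,844.00 → $0.00
Total: $1,549.43 + $0.00 = $1,549.43

$1,549.43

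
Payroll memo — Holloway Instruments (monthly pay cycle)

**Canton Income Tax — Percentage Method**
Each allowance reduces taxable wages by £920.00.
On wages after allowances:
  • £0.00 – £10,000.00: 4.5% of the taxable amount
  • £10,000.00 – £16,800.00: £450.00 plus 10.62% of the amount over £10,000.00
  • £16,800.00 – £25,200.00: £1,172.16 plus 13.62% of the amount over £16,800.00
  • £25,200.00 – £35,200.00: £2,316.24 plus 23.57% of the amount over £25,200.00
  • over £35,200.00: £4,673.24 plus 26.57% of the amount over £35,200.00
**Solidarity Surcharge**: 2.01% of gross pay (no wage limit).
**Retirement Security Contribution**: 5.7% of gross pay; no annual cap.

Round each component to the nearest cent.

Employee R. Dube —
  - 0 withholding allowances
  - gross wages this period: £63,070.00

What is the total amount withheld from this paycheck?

Canton Income Tax: taxable = £63,070.00
  £4,673.24 + 26.57% × (£63,070.00 − £35,200.00) = £4,673.24 + 26.57% × £27,870.00 = £12,078.30
Solidarity Surcharge: 2.01% × £63,070.00 = £1,267.71
Retirement Security Contribution: 5.7% × £63,070.00 = £3,594.99
Total: £12,078.30 + £1,267.71 + £3,594.99 = £16,941.00

£16,941.00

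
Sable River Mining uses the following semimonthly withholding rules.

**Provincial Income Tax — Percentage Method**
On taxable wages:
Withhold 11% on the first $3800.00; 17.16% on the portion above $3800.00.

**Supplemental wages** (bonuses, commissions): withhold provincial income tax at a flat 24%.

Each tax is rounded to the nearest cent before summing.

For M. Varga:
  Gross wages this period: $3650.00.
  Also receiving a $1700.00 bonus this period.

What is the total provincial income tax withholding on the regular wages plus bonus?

$809.50

Provincial Income Tax: taxable = $3650.00
  11% × $3650.00 = $401.50
Supplemental (24% flat on bonus): 24% × $1700.00 = $408.00
Total provincial income tax: $401.50 + $408.00 = $809.50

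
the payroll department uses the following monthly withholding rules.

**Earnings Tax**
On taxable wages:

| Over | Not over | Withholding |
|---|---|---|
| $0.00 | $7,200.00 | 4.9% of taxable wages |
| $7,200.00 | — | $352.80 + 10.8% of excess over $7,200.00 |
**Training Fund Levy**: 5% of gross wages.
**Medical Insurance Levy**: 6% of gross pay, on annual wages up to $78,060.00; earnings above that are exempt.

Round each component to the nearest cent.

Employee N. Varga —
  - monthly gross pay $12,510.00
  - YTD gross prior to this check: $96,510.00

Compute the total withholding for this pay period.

Earnings Tax: taxable = $12,510.00
  $352.80 + 10.8% × ($12,510.00 − $7,200.00) = $352.80 + 10.8% × $5,310.00 = $926.28
Training Fund Levy: 5% × $12,510.00 = $625.50
Medical Insurance Levy: YTD $96,510.00 ≥ cap $78,060.00 → $0.00
Total: $926.28 + $625.50 + $0.00 = $1,551.78

$1,551.78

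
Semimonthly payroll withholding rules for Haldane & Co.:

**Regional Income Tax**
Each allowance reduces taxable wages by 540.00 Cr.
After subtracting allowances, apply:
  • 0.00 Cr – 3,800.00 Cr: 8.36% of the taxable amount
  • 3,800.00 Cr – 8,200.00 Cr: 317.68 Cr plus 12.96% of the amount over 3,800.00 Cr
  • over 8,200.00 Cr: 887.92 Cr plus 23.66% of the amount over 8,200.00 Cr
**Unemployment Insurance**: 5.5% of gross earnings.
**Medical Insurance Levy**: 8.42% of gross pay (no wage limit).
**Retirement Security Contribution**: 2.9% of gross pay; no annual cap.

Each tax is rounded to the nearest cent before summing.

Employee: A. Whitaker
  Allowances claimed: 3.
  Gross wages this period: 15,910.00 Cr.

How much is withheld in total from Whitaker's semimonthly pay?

Regional Income Tax: taxable = 15,910.00 Cr − 3×540.00 Cr = 14,290.00 Cr
  887.92 Cr + 23.66% × (14,290.00 Cr − 8,200.00 Cr) = 887.92 Cr + 23.66% × 6,090.00 Cr = 2,328.81 Cr
Unemployment Insurance: 5.5% × 15,910.00 Cr = 875.05 Cr
Medical Insurance Levy: 8.42% × 15,910.00 Cr = 1,339.62 Cr
Retirement Security Contribution: 2.9% × 15,910.00 Cr = 461.39 Cr
Total: 2,328.81 Cr + 875.05 Cr + 1,339.62 Cr + 461.39 Cr = 5,004.87 Cr

5,004.87 Cr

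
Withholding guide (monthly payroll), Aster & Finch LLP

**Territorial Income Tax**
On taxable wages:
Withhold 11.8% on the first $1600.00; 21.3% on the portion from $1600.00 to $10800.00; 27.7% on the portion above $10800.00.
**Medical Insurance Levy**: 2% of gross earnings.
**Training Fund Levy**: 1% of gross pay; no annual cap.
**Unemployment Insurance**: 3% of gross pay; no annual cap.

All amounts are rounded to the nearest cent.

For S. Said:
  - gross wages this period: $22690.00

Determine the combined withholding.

$6803.33

Territorial Income Tax: taxable = $22690.00
  $2148.40 + 27.7% × ($22690.00 − $10800.00) = $2148.40 + 27.7% × $11890.00 = $5441.93
Medical Insurance Levy: 2% × $22690.00 = $453.80
Training Fund Levy: 1% × $22690.00 = $226.90
Unemployment Insurance: 3% × $22690.00 = $680.70
Total: $5441.93 + $453.80 + $226.90 + $680.70 = $6803.33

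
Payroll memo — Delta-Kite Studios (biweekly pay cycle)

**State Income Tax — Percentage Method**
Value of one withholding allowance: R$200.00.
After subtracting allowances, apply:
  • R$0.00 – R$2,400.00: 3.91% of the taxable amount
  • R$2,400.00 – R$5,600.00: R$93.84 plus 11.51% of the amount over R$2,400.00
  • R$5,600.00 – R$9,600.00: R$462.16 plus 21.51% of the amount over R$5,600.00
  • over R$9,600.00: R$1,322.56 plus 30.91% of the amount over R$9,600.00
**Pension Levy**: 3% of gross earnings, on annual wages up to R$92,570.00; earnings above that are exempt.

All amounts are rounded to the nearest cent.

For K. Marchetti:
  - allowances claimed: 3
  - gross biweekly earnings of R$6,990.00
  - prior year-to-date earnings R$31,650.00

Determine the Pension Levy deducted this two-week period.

R$209.70

Pension Levy: 3% × R$6,990.00 = R$209.70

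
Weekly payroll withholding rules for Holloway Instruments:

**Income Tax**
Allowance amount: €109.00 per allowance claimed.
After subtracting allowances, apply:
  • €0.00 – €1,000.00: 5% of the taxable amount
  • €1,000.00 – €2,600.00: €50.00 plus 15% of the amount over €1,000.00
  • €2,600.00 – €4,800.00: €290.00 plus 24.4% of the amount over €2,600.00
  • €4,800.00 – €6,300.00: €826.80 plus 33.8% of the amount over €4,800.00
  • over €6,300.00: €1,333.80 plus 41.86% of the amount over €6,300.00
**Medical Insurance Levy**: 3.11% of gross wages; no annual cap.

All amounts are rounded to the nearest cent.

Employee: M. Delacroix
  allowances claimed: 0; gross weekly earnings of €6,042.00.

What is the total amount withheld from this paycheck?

Income Tax: taxable = €6,042.00
  €826.80 + 33.8% × (€6,042.00 − €4,800.00) = €826.80 + 33.8% × €1,242.00 = €1,246.60
Medical Insurance Levy: 3.11% × €6,042.00 = €187.91
Total: €1,246.60 + €187.91 = €1,434.51

€1,434.51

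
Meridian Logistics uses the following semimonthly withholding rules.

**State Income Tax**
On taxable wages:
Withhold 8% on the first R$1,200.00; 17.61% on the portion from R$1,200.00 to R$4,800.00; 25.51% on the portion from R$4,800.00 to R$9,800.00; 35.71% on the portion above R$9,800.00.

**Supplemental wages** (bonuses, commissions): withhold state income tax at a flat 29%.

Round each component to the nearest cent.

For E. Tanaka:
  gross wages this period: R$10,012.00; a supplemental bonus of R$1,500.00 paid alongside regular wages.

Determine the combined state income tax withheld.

R$2,516.17

State Income Tax: taxable = R$10,012.00
  R$2,005.46 + 35.71% × (R$10,012.00 − R$9,800.00) = R$2,005.46 + 35.71% × R$212.00 = R$2,081.17
Supplemental (29% flat on bonus): 29% × R$1,500.00 = R$435.00
Total state income tax: R$2,081.17 + R$435.00 = R$2,516.17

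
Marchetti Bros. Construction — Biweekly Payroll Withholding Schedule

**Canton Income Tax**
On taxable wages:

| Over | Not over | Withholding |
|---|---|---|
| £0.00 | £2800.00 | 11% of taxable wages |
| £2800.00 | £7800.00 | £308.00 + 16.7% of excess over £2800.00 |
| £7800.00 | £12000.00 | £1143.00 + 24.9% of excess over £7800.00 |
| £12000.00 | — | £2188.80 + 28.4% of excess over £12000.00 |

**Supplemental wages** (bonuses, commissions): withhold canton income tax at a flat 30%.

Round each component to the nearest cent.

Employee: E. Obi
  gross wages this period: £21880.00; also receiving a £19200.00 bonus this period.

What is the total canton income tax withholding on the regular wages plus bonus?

Canton Income Tax: taxable = £21880.00
  £2188.80 + 28.4% × (£21880.00 − £12000.00) = £2188.80 + 28.4% × £9880.00 = £4994.72
Supplemental (30% flat on bonus): 30% × £19200.00 = £5760.00
Total canton income tax: £4994.72 + £5760.00 = £10754.72

£10754.72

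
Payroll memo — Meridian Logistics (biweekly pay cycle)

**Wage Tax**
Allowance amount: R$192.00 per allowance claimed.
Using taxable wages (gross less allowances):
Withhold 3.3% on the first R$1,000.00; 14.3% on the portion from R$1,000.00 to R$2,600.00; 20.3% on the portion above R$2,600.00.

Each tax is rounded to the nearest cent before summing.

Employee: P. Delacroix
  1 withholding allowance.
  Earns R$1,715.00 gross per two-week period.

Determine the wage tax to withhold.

Wage Tax: taxable = R$1,715.00 − 1×R$192.00 = R$1,523.00
  R$33.00 + 14.3% × (R$1,523.00 − R$1,000.00) = R$33.00 + 14.3% × R$523.00 = R$107.79

R$107.79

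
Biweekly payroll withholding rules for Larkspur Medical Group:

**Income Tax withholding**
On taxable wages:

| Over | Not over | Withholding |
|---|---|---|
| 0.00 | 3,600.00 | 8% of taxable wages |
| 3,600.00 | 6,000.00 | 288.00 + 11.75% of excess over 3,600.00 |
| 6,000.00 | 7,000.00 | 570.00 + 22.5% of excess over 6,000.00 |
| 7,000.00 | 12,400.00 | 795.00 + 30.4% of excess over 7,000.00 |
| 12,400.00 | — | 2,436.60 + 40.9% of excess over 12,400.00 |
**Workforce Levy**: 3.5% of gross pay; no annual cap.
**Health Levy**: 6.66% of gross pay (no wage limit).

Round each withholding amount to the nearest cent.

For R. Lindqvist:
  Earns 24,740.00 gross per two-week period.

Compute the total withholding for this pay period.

Income Tax: taxable = 24,740.00
  2,436.60 + 40.9% × (24,740.00 − 12,400.00) = 2,436.60 + 40.9% × 12,340.00 = 7,483.66
Workforce Levy: 3.5% × 24,740.00 = 865.90
Health Levy: 6.66% × 24,740.00 = 1,647.68
Total: 7,483.66 + 865.90 + 1,647.68 = 9,997.24

9,997.24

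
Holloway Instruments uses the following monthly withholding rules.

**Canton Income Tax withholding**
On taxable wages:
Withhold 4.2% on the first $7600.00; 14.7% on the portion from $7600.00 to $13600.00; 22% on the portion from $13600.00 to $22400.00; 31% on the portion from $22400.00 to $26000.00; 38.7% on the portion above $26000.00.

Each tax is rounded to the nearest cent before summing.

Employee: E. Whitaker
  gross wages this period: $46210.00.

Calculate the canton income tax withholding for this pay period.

Canton Income Tax: taxable = $46210.00
  $4253.20 + 38.7% × ($46210.00 − $26000.00) = $4253.20 + 38.7% × $20210.00 = $12074.47

$12074.47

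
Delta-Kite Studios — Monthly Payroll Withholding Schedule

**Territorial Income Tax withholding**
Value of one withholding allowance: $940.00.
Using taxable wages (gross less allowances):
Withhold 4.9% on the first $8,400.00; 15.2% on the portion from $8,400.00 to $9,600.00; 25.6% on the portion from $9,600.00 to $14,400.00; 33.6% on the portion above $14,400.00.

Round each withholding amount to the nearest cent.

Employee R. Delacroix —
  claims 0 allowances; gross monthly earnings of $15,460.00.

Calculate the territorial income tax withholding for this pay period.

$2,178.96

Territorial Income Tax: taxable = $15,460.00
  $1,822.80 + 33.6% × ($15,460.00 − $14,400.00) = $1,822.80 + 33.6% × $1,060.00 = $2,178.96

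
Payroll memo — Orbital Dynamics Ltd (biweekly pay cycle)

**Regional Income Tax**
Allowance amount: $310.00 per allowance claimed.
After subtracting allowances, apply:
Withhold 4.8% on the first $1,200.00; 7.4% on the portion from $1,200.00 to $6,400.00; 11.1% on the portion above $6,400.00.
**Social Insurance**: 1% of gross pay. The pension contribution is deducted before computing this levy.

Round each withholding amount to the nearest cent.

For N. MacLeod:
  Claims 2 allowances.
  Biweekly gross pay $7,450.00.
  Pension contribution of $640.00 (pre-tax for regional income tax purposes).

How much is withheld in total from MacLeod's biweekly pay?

$494.96

Regional Income Tax: taxable = $7,450.00 − $640.00 − 2×$310.00 = $6,190.00
  $57.60 + 7.4% × ($6,190.00 − $1,200.00) = $57.60 + 7.4% × $4,990.00 = $426.86
Social Insurance: 1% × $6,810.00 = $68.10
Total: $426.86 + $68.10 = $494.96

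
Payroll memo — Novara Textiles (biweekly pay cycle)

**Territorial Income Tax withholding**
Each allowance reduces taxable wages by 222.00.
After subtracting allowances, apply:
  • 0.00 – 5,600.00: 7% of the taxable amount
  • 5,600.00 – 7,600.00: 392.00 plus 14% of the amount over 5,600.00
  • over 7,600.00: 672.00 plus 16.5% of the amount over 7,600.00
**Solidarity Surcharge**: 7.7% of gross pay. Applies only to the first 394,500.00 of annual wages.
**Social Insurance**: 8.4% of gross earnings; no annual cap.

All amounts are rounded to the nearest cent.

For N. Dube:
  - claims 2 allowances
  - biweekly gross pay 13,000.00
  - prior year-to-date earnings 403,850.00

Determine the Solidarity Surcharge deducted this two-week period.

Solidarity Surcharge: YTD 403,850.00 ≥ cap 394,500.00 → 0.00

0.00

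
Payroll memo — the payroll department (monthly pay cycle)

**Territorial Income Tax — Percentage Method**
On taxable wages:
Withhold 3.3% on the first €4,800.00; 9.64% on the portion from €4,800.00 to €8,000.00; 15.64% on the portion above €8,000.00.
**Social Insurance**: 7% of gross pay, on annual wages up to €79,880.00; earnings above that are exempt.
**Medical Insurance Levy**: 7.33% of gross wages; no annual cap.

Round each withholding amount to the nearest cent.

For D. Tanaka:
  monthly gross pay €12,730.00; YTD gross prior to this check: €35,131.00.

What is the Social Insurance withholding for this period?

Social Insurance: 7% × €12,730.00 = €891.10

€891.10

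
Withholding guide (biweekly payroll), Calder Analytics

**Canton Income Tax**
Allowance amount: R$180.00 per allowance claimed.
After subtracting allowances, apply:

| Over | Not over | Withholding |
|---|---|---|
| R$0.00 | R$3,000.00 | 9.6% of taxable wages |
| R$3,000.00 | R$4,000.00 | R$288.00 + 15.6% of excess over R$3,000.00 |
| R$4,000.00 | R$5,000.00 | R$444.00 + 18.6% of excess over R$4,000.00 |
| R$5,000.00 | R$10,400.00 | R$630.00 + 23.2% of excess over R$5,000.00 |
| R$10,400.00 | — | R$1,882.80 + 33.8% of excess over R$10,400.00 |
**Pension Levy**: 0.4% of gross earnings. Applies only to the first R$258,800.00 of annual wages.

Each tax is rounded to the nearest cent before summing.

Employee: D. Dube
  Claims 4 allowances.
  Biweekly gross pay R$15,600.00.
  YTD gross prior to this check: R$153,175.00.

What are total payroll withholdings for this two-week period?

R$3,459.44

Canton Income Tax: taxable = R$15,600.00 − 4×R$180.00 = R$14,880.00
  R$1,882.80 + 33.8% × (R$14,880.00 − R$10,400.00) = R$1,882.80 + 33.8% × R$4,480.00 = R$3,397.04
Pension Levy: 0.4% × R$15,600.00 = R$62.40
Total: R$3,397.04 + R$62.40 = R$3,459.44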